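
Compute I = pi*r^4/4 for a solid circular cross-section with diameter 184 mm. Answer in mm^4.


r = d / 2 = 184 / 2 = 92.0 mm
I = pi * r^4 / 4 = pi * 92.0^4 / 4
= 56265371.51 mm^4

56265371.51 mm^4


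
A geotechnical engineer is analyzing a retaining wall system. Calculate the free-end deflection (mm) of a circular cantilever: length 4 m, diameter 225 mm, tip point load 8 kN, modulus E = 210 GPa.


I = pi * d^4 / 64 = pi * 225^4 / 64 = 125805599.37 mm^4
L = 4000.0 mm, P = 8000.0 N, E = 210000.0 MPa
delta = P * L^3 / (3 * E * I)
= 8000.0 * 4000.0^3 / (3 * 210000.0 * 125805599.37)
= 6.46 mm

6.46 mm


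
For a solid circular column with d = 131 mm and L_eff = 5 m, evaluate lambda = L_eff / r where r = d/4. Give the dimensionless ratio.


Radius of gyration r = d / 4 = 131 / 4 = 32.75 mm
L_eff = 5000.0 mm
Slenderness ratio = L / r = 5000.0 / 32.75 = 152.67 (dimensionless)

152.67 (dimensionless)


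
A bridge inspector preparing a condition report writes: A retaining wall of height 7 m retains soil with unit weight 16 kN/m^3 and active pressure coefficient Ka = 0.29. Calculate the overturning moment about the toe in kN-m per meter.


Pa = 0.5 * Ka * gamma * H^2
= 0.5 * 0.29 * 16 * 7^2
= 113.68 kN/m
Arm = H / 3 = 7 / 3 = 2.3333 m
Mo = Pa * arm = Pa * H / 3 = 113.68 * 7 / 3 = 265.2533 kN-m/m

265.2533 kN-m/m


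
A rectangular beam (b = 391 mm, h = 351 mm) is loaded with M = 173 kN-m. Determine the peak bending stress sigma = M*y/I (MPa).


I = b * h^3 / 12 = 391 * 351^3 / 12 = 1409019036.75 mm^4
y = h / 2 = 351 / 2 = 175.5 mm
M = 173 kN-m = 173000000.0 N-mm
sigma = M * y / I = 173000000.0 * 175.5 / 1409019036.75
= 21.55 MPa

21.55 MPa


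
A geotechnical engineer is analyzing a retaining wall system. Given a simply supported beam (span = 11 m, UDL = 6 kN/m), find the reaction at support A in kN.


Total load = w * L = 6 * 11 = 66 kN
By symmetry, each reaction R = total / 2 = 66 / 2 = 33.0 kN

33.0 kN


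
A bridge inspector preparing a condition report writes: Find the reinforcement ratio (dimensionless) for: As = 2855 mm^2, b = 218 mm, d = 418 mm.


rho = As / (b * d)
= 2855 / (218 * 418)
= 2855 / 91124
= 0.031331 (dimensionless)

0.031331 (dimensionless)


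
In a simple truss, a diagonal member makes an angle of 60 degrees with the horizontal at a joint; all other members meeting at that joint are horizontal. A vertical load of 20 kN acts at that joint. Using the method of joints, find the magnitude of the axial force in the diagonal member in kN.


At the joint, only the diagonal has a vertical component, so vertical equilibrium gives:
F * sin(60) = 20
F = 20 / sin(60)
= 20 / 0.866025
= 23.09 kN

23.09 kN


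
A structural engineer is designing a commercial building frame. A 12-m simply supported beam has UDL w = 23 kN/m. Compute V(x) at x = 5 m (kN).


R_A = w * L / 2 = 23 * 12 / 2 = 138.0 kN
V(x) = R_A - w * x = 138.0 - 23 * 5
= 23.0 kN

23.0 kN


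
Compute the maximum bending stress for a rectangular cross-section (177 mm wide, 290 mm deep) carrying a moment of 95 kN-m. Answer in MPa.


I = b * h^3 / 12 = 177 * 290^3 / 12 = 359737750.0 mm^4
y = h / 2 = 290 / 2 = 145.0 mm
M = 95 kN-m = 95000000.0 N-mm
sigma = M * y / I = 95000000.0 * 145.0 / 359737750.0
= 38.29 MPa

38.29 MPa


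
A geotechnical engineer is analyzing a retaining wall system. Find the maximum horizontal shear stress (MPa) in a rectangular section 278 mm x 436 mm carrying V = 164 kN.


A = b * h = 278 * 436 = 121208 mm^2
V = 164 kN = 164000.0 N
tau_max = 1.5 * V / A = 1.5 * 164000.0 / 121208
= 2.0296 MPa

2.0296 MPa


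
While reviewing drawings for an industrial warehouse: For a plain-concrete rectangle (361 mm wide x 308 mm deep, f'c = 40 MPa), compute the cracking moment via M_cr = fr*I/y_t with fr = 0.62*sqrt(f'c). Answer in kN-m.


fr = 0.62 * sqrt(40) = 0.62 * 6.3246 = 3.9212 MPa
I = 361 * 308^3 / 12 = 878978202.67 mm^4
y_t = 154.0 mm
M_cr = fr * I / y_t = 3.9212 * 878978202.67 / 154.0 N-mm
= 22.381 kN-m

22.381 kN-m


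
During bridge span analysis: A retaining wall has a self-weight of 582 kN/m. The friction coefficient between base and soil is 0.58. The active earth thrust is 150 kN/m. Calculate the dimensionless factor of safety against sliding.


Resisting force = mu * W = 0.58 * 582 = 337.56 kN/m
FOS = Resisting / Driving = 337.56 / 150
= 2.2504 (dimensionless)

2.2504 (dimensionless)


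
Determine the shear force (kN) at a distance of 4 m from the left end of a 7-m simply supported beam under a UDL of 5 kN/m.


R_A = w * L / 2 = 5 * 7 / 2 = 17.5 kN
V(x) = R_A - w * x = 17.5 - 5 * 4
= -2.5 kN

-2.5 kN


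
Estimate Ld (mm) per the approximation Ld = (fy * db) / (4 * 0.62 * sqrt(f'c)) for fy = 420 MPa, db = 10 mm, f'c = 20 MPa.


Ld = (fy * db) / (4 * 0.62 * sqrt(f'c))
= (420 * 10) / (4 * 0.62 * sqrt(20))
= 4200 / 11.0909
= 378.69 mm

378.69 mm


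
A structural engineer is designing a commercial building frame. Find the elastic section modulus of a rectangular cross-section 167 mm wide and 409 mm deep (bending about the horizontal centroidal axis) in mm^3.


S = b * h^2 / 6
= 167 * 409^2 / 6
= 167 * 167281 / 6
= 4655987.83 mm^3

4655987.83 mm^3


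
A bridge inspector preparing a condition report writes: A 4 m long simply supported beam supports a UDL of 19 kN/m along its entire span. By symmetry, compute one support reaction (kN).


Total load = w * L = 19 * 4 = 76 kN
By symmetry, each reaction R = total / 2 = 76 / 2 = 38.0 kN

38.0 kN


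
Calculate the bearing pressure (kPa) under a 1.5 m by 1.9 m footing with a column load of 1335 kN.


A = 1.5 * 1.9 = 2.85 m^2
q = P / A = 1335 / 2.85
= 468.4211 kPa

468.4211 kPa


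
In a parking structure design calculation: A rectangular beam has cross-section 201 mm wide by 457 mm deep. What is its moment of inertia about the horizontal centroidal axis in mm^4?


I = b * h^3 / 12
= 201 * 457^3 / 12
= 201 * 95443993 / 12
= 1598686882.75 mm^4

1598686882.75 mm^4


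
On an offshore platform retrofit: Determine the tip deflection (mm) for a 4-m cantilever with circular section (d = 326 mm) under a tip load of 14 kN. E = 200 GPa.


I = pi * d^4 / 64 = pi * 326^4 / 64 = 554421800.61 mm^4
L = 4000.0 mm, P = 14000.0 N, E = 200000.0 MPa
delta = P * L^3 / (3 * E * I)
= 14000.0 * 4000.0^3 / (3 * 200000.0 * 554421800.61)
= 2.6935 mm

2.6935 mm


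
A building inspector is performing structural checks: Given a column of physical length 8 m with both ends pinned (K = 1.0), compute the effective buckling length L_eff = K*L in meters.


L_eff = K * L
= 1.0 * 8
= 8.0 m

8.0 m


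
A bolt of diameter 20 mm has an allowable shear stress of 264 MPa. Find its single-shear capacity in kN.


A = pi * d^2 / 4 = pi * 20^2 / 4 = 314.1593 mm^2
V = f_v * A / 1000 = 264 * 314.1593 / 1000
= 82.938 kN

82.938 kN


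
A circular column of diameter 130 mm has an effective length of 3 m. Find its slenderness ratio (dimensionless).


Radius of gyration r = d / 4 = 130 / 4 = 32.5 mm
L_eff = 3000.0 mm
Slenderness ratio = L / r = 3000.0 / 32.5 = 92.31 (dimensionless)

92.31 (dimensionless)


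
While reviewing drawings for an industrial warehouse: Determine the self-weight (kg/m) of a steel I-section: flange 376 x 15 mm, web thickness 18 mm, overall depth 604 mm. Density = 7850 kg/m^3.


A_flanges = 2 * 376 * 15 = 11280 mm^2
A_web = (604 - 2 * 15) * 18 = 10332 mm^2
A_total = 11280 + 10332 = 21612 mm^2 = 0.021612 m^2
Weight = rho * A = 7850 * 0.021612 = 169.6542 kg/m

169.6542 kg/m


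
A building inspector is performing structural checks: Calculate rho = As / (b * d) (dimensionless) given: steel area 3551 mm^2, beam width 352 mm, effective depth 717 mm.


rho = As / (b * d)
= 3551 / (352 * 717)
= 3551 / 252384
= 0.01407 (dimensionless)

0.01407 (dimensionless)


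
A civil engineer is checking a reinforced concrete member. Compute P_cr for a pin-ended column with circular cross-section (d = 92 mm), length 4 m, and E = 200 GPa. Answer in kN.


I = pi * d^4 / 64 = 3516585.72 mm^4
L = 4000.0 mm
P_cr = pi^2 * E * I / L^2
= 9.8696 * 200000.0 * 3516585.72 / 4000.0^2
= 433841.37 N = 433.8414 kN

433.8414 kN


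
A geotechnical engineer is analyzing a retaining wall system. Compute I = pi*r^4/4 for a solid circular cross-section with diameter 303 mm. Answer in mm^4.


r = d / 2 = 303 / 2 = 151.5 mm
I = pi * r^4 / 4 = pi * 151.5^4 / 4
= 413752292.13 mm^4

413752292.13 mm^4


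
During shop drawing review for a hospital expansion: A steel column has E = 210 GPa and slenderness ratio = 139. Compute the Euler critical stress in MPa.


sigma_cr = pi^2 * E / lambda^2
= 9.8696 * 210000.0 / 139^2
= 9.8696 * 210000.0 / 19321
= 107.2728 MPa

107.2728 MPa


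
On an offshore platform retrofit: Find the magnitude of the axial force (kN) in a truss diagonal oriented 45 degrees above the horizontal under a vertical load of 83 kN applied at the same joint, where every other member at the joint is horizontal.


At the joint, only the diagonal has a vertical component, so vertical equilibrium gives:
F * sin(45) = 83
F = 83 / sin(45)
= 83 / 0.707107
= 117.38 kN

117.38 kN


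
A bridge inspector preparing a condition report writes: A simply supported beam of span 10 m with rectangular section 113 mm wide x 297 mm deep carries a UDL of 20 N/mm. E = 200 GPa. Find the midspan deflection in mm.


I = 113 * 297^3 / 12 = 246698520.75 mm^4
L = 10000.0 mm, w = 20 N/mm, E = 200000.0 MPa
delta = 5 * w * L^4 / (384 * E * I)
= 5 * 20 * 10000.0^4 / (384 * 200000.0 * 246698520.75)
= 52.7803 mm

52.7803 mm


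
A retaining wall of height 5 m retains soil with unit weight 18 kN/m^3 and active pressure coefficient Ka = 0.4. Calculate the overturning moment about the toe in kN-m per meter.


Pa = 0.5 * Ka * gamma * H^2
= 0.5 * 0.4 * 18 * 5^2
= 90.0 kN/m
Arm = H / 3 = 5 / 3 = 1.6667 m
Mo = Pa * arm = Pa * H / 3 = 90.0 * 5 / 3 = 150.0 kN-m/m

150.0 kN-m/m


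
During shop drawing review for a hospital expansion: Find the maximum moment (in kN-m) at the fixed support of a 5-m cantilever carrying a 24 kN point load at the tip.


For a cantilever with a point load at the free end:
M_max = P * L = 24 * 5 = 120 kN-m

120 kN-m


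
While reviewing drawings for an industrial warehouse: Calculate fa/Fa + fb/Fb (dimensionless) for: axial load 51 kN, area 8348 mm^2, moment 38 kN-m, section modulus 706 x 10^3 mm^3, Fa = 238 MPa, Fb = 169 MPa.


f_a = P / A = 51000.0 / 8348 = 6.1092 MPa
f_b = M / S = 38000000.0 / 706000.0 = 53.8244 MPa
Ratio = f_a / Fa + f_b / Fb
= 6.1092 / 238 + 53.8244 / 169
= 0.3442 (dimensionless)

0.3442 (dimensionless)


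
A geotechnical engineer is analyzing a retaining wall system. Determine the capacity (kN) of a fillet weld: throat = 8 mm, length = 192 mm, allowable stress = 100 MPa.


Strength = throat * length * allowable stress
= 8 * 192 * 100 N
= 153600 N
= 153.6 kN

153.6 kN


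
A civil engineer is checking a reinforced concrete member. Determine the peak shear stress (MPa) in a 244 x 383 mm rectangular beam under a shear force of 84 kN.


A = b * h = 244 * 383 = 93452 mm^2
V = 84 kN = 84000.0 N
tau_max = 1.5 * V / A = 1.5 * 84000.0 / 93452
= 1.3483 MPa

1.3483 MPa


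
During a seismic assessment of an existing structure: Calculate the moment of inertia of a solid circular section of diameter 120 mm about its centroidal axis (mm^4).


r = d / 2 = 120 / 2 = 60.0 mm
I = pi * r^4 / 4 = pi * 60.0^4 / 4
= 10178760.2 mm^4

10178760.2 mm^4


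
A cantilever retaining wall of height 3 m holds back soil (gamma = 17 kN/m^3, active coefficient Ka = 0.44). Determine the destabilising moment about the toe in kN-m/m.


Pa = 0.5 * Ka * gamma * H^2
= 0.5 * 0.44 * 17 * 3^2
= 33.66 kN/m
Arm = H / 3 = 3 / 3 = 1.0 m
Mo = Pa * arm = Pa * H / 3 = 33.66 * 3 / 3 = 33.66 kN-m/m

33.66 kN-m/m


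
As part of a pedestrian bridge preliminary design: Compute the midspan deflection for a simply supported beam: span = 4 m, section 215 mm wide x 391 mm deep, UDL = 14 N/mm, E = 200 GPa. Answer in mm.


I = 215 * 391^3 / 12 = 1070995105.42 mm^4
L = 4000.0 mm, w = 14 N/mm, E = 200000.0 MPa
delta = 5 * w * L^4 / (384 * E * I)
= 5 * 14 * 4000.0^4 / (384 * 200000.0 * 1070995105.42)
= 0.2179 mm

0.2179 mm


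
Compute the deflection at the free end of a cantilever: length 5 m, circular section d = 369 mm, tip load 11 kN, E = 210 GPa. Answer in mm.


I = pi * d^4 / 64 = pi * 369^4 / 64 = 910071184.05 mm^4
L = 5000.0 mm, P = 11000.0 N, E = 210000.0 MPa
delta = P * L^3 / (3 * E * I)
= 11000.0 * 5000.0^3 / (3 * 210000.0 * 910071184.05)
= 2.3982 mm

2.3982 mm


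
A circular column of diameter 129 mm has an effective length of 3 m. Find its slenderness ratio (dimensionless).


Radius of gyration r = d / 4 = 129 / 4 = 32.25 mm
L_eff = 3000.0 mm
Slenderness ratio = L / r = 3000.0 / 32.25 = 93.02 (dimensionless)

93.02 (dimensionless)


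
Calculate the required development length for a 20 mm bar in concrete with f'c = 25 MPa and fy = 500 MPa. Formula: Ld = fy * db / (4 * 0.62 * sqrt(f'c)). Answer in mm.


Ld = (fy * db) / (4 * 0.62 * sqrt(f'c))
= (500 * 20) / (4 * 0.62 * sqrt(25))
= 10000 / 12.4
= 806.45 mm

806.45 mm


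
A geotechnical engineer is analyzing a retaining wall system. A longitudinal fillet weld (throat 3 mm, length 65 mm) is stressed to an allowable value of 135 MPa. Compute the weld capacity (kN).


Strength = throat * length * allowable stress
= 3 * 65 * 135 N
= 26325 N
= 26.32 kN

26.32 kN


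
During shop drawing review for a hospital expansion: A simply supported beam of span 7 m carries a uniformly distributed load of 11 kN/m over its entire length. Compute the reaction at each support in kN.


Total load = w * L = 11 * 7 = 77 kN
By symmetry, each reaction R = total / 2 = 77 / 2 = 38.5 kN

38.5 kN


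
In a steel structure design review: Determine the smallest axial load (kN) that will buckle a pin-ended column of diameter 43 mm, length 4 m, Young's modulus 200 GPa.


I = pi * d^4 / 64 = 167820.0 mm^4
L = 4000.0 mm
P_cr = pi^2 * E * I / L^2
= 9.8696 * 200000.0 * 167820.0 / 4000.0^2
= 20703.96 N = 20.704 kN

20.704 kN


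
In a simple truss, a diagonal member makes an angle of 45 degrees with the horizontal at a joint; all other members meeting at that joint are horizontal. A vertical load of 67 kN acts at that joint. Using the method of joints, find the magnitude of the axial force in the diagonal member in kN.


At the joint, only the diagonal has a vertical component, so vertical equilibrium gives:
F * sin(45) = 67
F = 67 / sin(45)
= 67 / 0.707107
= 94.75 kN

94.75 kN


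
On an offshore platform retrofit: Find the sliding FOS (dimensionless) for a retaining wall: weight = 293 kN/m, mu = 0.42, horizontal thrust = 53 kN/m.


Resisting force = mu * W = 0.42 * 293 = 123.06 kN/m
FOS = Resisting / Driving = 123.06 / 53
= 2.3219 (dimensionless)

2.3219 (dimensionless)


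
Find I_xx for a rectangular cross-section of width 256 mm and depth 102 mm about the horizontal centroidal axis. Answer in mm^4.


I = b * h^3 / 12
= 256 * 102^3 / 12
= 256 * 1061208 / 12
= 22639104.0 mm^4

22639104.0 mm^4


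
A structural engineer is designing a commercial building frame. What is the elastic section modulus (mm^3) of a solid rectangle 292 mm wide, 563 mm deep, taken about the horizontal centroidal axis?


S = b * h^2 / 6
= 292 * 563^2 / 6
= 292 * 316969 / 6
= 15425824.67 mm^3

15425824.67 mm^3


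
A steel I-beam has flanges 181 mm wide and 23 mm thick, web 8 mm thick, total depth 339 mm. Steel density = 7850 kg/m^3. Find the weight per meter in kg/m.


A_flanges = 2 * 181 * 23 = 8326 mm^2
A_web = (339 - 2 * 23) * 8 = 2344 mm^2
A_total = 8326 + 2344 = 10670 mm^2 = 0.010670 m^2
Weight = rho * A = 7850 * 0.010670 = 83.7595 kg/m

83.7595 kg/m


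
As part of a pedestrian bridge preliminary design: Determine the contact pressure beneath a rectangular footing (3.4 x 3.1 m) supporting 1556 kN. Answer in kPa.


A = 3.4 * 3.1 = 10.54 m^2
q = P / A = 1556 / 10.54
= 147.6281 kPa

147.6281 kPa


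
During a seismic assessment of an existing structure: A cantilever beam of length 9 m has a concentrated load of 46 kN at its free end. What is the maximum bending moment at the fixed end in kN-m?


For a cantilever with a point load at the free end:
M_max = P * L = 46 * 9 = 414 kN-m

414 kN-m


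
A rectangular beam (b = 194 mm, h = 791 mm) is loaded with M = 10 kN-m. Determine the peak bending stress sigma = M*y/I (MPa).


I = b * h^3 / 12 = 194 * 791^3 / 12 = 8001104347.83 mm^4
y = h / 2 = 791 / 2 = 395.5 mm
M = 10 kN-m = 10000000.0 N-mm
sigma = M * y / I = 10000000.0 * 395.5 / 8001104347.83
= 0.49 MPa

0.49 MPa


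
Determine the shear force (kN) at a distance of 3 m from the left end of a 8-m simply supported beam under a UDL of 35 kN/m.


R_A = w * L / 2 = 35 * 8 / 2 = 140.0 kN
V(x) = R_A - w * x = 140.0 - 35 * 3
= 35.0 kN

35.0 kN


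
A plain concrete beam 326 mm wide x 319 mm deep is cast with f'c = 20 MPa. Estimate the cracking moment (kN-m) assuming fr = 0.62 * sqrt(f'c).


fr = 0.62 * sqrt(20) = 0.62 * 4.4721 = 2.7727 MPa
I = 326 * 319^3 / 12 = 881877786.17 mm^4
y_t = 159.5 mm
M_cr = fr * I / y_t = 2.7727 * 881877786.17 / 159.5 N-mm
= 15.3304 kN-m

15.3304 kN-m


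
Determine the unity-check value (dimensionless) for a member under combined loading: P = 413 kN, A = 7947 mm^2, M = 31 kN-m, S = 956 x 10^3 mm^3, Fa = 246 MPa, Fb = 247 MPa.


f_a = P / A = 413000.0 / 7947 = 51.9693 MPa
f_b = M / S = 31000000.0 / 956000.0 = 32.4268 MPa
Ratio = f_a / Fa + f_b / Fb
= 51.9693 / 246 + 32.4268 / 247
= 0.3425 (dimensionless)

0.3425 (dimensionless)


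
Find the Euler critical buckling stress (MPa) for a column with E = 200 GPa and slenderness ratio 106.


sigma_cr = pi^2 * E / lambda^2
= 9.8696 * 200000.0 / 106^2
= 9.8696 * 200000.0 / 11236
= 175.6783 MPa

175.6783 MPa


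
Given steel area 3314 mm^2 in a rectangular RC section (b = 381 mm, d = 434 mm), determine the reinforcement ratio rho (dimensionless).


rho = As / (b * d)
= 3314 / (381 * 434)
= 3314 / 165354
= 0.020042 (dimensionless)

0.020042 (dimensionless)


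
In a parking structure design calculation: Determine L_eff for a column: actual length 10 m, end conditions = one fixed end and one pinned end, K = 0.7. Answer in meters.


L_eff = K * L
= 0.7 * 10
= 7.0 m

7.0 m


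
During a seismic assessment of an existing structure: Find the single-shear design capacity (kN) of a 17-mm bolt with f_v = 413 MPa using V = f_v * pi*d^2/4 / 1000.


A = pi * d^2 / 4 = pi * 17^2 / 4 = 226.9801 mm^2
V = f_v * A / 1000 = 413 * 226.9801 / 1000
= 93.7428 kN

93.7428 kN


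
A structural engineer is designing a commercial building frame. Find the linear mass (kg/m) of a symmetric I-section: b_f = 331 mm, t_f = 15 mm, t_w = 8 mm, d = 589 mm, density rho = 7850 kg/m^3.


A_flanges = 2 * 331 * 15 = 9930 mm^2
A_web = (589 - 2 * 15) * 8 = 4472 mm^2
A_total = 9930 + 4472 = 14402 mm^2 = 0.014402 m^2
Weight = rho * A = 7850 * 0.014402 = 113.0557 kg/m

113.0557 kg/m


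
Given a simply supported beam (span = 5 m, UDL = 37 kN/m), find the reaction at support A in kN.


Total load = w * L = 37 * 5 = 185 kN
By symmetry, each reaction R = total / 2 = 185 / 2 = 92.5 kN

92.5 kN


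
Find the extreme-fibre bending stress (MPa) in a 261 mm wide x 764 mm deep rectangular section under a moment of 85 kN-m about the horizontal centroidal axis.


I = b * h^3 / 12 = 261 * 764^3 / 12 = 9699276432.0 mm^4
y = h / 2 = 764 / 2 = 382.0 mm
M = 85 kN-m = 85000000.0 N-mm
sigma = M * y / I = 85000000.0 * 382.0 / 9699276432.0
= 3.35 MPa

3.35 MPa


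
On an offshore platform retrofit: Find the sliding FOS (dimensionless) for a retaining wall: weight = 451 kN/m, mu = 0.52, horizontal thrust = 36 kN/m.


Resisting force = mu * W = 0.52 * 451 = 234.52 kN/m
FOS = Resisting / Driving = 234.52 / 36
= 6.5144 (dimensionless)

6.5144 (dimensionless)


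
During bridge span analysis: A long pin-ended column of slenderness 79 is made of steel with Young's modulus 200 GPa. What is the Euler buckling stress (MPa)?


sigma_cr = pi^2 * E / lambda^2
= 9.8696 * 200000.0 / 79^2
= 9.8696 * 200000.0 / 6241
= 316.2828 MPa

316.2828 MPa


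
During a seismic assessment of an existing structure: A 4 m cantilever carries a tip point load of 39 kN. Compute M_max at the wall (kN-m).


For a cantilever with a point load at the free end:
M_max = P * L = 39 * 4 = 156 kN-m

156 kN-m


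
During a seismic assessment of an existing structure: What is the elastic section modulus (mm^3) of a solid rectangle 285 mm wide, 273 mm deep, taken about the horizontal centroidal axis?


S = b * h^2 / 6
= 285 * 273^2 / 6
= 285 * 74529 / 6
= 3540127.5 mm^3

3540127.5 mm^3


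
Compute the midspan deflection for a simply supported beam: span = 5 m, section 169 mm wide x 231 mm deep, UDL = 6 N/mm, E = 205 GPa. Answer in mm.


I = 169 * 231^3 / 12 = 173596673.25 mm^4
L = 5000.0 mm, w = 6 N/mm, E = 205000.0 MPa
delta = 5 * w * L^4 / (384 * E * I)
= 5 * 6 * 5000.0^4 / (384 * 205000.0 * 173596673.25)
= 1.3721 mm

1.3721 mm


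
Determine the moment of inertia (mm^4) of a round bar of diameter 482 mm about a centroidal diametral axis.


r = d / 2 = 482 / 2 = 241.0 mm
I = pi * r^4 / 4 = pi * 241.0^4 / 4
= 2649464175.81 mm^4

2649464175.81 mm^4


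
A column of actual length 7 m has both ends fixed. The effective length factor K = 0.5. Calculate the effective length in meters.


L_eff = K * L
= 0.5 * 7
= 3.5 m

3.5 m


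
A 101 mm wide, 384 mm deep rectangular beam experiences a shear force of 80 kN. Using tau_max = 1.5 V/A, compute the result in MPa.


A = b * h = 101 * 384 = 38784 mm^2
V = 80 kN = 80000.0 N
tau_max = 1.5 * V / A = 1.5 * 80000.0 / 38784
= 3.0941 MPa

3.0941 MPa


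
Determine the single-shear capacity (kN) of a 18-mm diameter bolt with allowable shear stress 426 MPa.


A = pi * d^2 / 4 = pi * 18^2 / 4 = 254.469 mm^2
V = f_v * A / 1000 = 426 * 254.469 / 1000
= 108.4038 kN

108.4038 kN


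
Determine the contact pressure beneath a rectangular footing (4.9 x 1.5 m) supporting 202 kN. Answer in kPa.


A = 4.9 * 1.5 = 7.35 m^2
q = P / A = 202 / 7.35
= 27.483 kPa

27.483 kPa


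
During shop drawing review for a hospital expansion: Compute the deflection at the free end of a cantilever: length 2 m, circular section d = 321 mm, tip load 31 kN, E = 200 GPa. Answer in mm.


I = pi * d^4 / 64 = pi * 321^4 / 64 = 521182744.29 mm^4
L = 2000.0 mm, P = 31000.0 N, E = 200000.0 MPa
delta = P * L^3 / (3 * E * I)
= 31000.0 * 2000.0^3 / (3 * 200000.0 * 521182744.29)
= 0.7931 mm

0.7931 mm


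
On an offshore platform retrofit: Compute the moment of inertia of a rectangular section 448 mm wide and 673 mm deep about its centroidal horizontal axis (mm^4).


I = b * h^3 / 12
= 448 * 673^3 / 12
= 448 * 304821217 / 12
= 11379992101.33 mm^4

11379992101.33 mm^4


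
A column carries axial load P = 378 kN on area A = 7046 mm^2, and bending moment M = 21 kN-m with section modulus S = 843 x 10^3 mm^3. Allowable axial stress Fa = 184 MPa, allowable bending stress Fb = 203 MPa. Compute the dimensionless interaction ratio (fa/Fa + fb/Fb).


f_a = P / A = 378000.0 / 7046 = 53.6475 MPa
f_b = M / S = 21000000.0 / 843000.0 = 24.911 MPa
Ratio = f_a / Fa + f_b / Fb
= 53.6475 / 184 + 24.911 / 203
= 0.4143 (dimensionless)

0.4143 (dimensionless)


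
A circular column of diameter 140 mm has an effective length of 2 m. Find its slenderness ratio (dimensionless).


Radius of gyration r = d / 4 = 140 / 4 = 35.0 mm
L_eff = 2000.0 mm
Slenderness ratio = L / r = 2000.0 / 35.0 = 57.14 (dimensionless)

57.14 (dimensionless)


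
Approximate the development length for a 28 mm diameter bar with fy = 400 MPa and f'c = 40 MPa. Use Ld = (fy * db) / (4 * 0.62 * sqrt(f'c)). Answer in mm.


Ld = (fy * db) / (4 * 0.62 * sqrt(f'c))
= (400 * 28) / (4 * 0.62 * sqrt(40))
= 11200 / 15.6849
= 714.06 mm

714.06 mm


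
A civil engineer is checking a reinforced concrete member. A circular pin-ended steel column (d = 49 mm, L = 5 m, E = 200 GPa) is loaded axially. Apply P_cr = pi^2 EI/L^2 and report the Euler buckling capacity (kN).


I = pi * d^4 / 64 = 282979.01 mm^4
L = 5000.0 mm
P_cr = pi^2 * E * I / L^2
= 9.8696 * 200000.0 * 282979.01 / 5000.0^2
= 22343.13 N = 22.3431 kN

22.3431 kN


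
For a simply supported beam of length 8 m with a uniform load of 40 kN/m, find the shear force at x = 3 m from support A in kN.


R_A = w * L / 2 = 40 * 8 / 2 = 160.0 kN
V(x) = R_A - w * x = 160.0 - 40 * 3
= 40.0 kN

40.0 kN


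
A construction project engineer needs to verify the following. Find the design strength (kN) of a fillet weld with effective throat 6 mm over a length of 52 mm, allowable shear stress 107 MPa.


Strength = throat * length * allowable stress
= 6 * 52 * 107 N
= 33384 N
= 33.38 kN

33.38 kN


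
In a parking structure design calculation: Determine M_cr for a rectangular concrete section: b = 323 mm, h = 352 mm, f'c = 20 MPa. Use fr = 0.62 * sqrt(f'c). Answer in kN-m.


fr = 0.62 * sqrt(20) = 0.62 * 4.4721 = 2.7727 MPa
I = 323 * 352^3 / 12 = 1173949098.67 mm^4
y_t = 176.0 mm
M_cr = fr * I / y_t = 2.7727 * 1173949098.67 / 176.0 N-mm
= 18.4945 kN-m

18.4945 kN-m


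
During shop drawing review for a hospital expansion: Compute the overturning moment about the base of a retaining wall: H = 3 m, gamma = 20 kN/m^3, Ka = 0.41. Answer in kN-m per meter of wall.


Pa = 0.5 * Ka * gamma * H^2
= 0.5 * 0.41 * 20 * 3^2
= 36.9 kN/m
Arm = H / 3 = 3 / 3 = 1.0 m
Mo = Pa * arm = Pa * H / 3 = 36.9 * 3 / 3 = 36.9 kN-m/m

36.9 kN-m/m


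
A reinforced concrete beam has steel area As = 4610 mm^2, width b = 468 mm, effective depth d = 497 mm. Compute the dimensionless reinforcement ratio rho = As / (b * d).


rho = As / (b * d)
= 4610 / (468 * 497)
= 4610 / 232596
= 0.01982 (dimensionless)

0.01982 (dimensionless)


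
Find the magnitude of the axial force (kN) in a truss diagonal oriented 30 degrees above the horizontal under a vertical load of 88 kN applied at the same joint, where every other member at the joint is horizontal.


At the joint, only the diagonal has a vertical component, so vertical equilibrium gives:
F * sin(30) = 88
F = 88 / sin(30)
= 88 / 0.5
= 176.0 kN

176.0 kN


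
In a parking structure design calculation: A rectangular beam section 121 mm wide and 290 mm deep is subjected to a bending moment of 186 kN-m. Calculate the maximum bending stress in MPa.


I = b * h^3 / 12 = 121 * 290^3 / 12 = 245922416.67 mm^4
y = h / 2 = 290 / 2 = 145.0 mm
M = 186 kN-m = 186000000.0 N-mm
sigma = M * y / I = 186000000.0 * 145.0 / 245922416.67
= 109.67 MPa

109.67 MPa


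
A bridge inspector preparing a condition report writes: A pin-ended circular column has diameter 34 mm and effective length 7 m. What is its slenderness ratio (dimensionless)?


Radius of gyration r = d / 4 = 34 / 4 = 8.5 mm
L_eff = 7000.0 mm
Slenderness ratio = L / r = 7000.0 / 8.5 = 823.53 (dimensionless)

823.53 (dimensionless)


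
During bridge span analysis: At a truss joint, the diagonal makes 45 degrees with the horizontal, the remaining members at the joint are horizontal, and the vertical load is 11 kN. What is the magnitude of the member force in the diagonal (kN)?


At the joint, only the diagonal has a vertical component, so vertical equilibrium gives:
F * sin(45) = 11
F = 11 / sin(45)
= 11 / 0.707107
= 15.56 kN

15.56 kN


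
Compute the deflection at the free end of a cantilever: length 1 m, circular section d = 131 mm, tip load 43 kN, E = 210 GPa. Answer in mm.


I = pi * d^4 / 64 = pi * 131^4 / 64 = 14456231.07 mm^4
L = 1000.0 mm, P = 43000.0 N, E = 210000.0 MPa
delta = P * L^3 / (3 * E * I)
= 43000.0 * 1000.0^3 / (3 * 210000.0 * 14456231.07)
= 4.7214 mm

4.7214 mm


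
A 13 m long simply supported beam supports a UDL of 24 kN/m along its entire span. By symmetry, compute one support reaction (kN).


Total load = w * L = 24 * 13 = 312 kN
By symmetry, each reaction R = total / 2 = 312 / 2 = 156.0 kN

156.0 kN


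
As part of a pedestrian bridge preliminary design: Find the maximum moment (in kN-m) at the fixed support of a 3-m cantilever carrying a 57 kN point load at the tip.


For a cantilever with a point load at the free end:
M_max = P * L = 57 * 3 = 171 kN-m

171 kN-m


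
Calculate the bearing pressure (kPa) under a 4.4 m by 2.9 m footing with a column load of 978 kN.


A = 4.4 * 2.9 = 12.76 m^2
q = P / A = 978 / 12.76
= 76.6458 kPa

76.6458 kPa


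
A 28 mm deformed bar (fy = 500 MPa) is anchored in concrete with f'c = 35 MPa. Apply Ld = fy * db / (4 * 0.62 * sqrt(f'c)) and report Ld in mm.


Ld = (fy * db) / (4 * 0.62 * sqrt(f'c))
= (500 * 28) / (4 * 0.62 * sqrt(35))
= 14000 / 14.6719
= 954.21 mm

954.21 mm


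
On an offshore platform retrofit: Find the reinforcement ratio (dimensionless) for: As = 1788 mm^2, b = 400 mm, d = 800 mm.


rho = As / (b * d)
= 1788 / (400 * 800)
= 1788 / 320000
= 0.005587 (dimensionless)

0.005587 (dimensionless)


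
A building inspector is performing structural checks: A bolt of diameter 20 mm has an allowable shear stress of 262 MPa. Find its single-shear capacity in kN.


A = pi * d^2 / 4 = pi * 20^2 / 4 = 314.1593 mm^2
V = f_v * A / 1000 = 262 * 314.1593 / 1000
= 82.3097 kN

82.3097 kN


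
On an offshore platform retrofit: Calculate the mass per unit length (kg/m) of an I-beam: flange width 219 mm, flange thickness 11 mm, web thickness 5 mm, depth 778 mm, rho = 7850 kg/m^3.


A_flanges = 2 * 219 * 11 = 4818 mm^2
A_web = (778 - 2 * 11) * 5 = 3780 mm^2
A_total = 4818 + 3780 = 8598 mm^2 = 0.008598 m^2
Weight = rho * A = 7850 * 0.008598 = 67.4943 kg/m

67.4943 kg/m


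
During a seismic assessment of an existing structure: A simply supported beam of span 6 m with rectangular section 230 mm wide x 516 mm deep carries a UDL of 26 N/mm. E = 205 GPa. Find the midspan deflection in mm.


I = 230 * 516^3 / 12 = 2633271840.0 mm^4
L = 6000.0 mm, w = 26 N/mm, E = 205000.0 MPa
delta = 5 * w * L^4 / (384 * E * I)
= 5 * 26 * 6000.0^4 / (384 * 205000.0 * 2633271840.0)
= 0.8128 mm

0.8128 mm


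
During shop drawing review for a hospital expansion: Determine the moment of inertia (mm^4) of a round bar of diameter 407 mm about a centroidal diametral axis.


r = d / 2 = 407 / 2 = 203.5 mm
I = pi * r^4 / 4 = pi * 203.5^4 / 4
= 1346937783.35 mm^4

1346937783.35 mm^4


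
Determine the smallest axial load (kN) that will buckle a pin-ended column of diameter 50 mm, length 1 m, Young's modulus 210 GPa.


I = pi * d^4 / 64 = 306796.16 mm^4
L = 1000.0 mm
P_cr = pi^2 * E * I / L^2
= 9.8696 * 210000.0 * 306796.16 / 1000.0^2
= 635870.91 N = 635.8709 kN

635.8709 kN


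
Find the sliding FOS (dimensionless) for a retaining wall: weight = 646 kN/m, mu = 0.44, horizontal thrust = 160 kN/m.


Resisting force = mu * W = 0.44 * 646 = 284.24 kN/m
FOS = Resisting / Driving = 284.24 / 160
= 1.7765 (dimensionless)

1.7765 (dimensionless)


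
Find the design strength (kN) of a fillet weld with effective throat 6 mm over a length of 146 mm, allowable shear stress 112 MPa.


Strength = throat * length * allowable stress
= 6 * 146 * 112 N
= 98112 N
= 98.11 kN

98.11 kN


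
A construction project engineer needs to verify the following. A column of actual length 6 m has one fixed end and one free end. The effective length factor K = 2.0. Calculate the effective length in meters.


L_eff = K * L
= 2.0 * 6
= 12.0 m

12.0 m


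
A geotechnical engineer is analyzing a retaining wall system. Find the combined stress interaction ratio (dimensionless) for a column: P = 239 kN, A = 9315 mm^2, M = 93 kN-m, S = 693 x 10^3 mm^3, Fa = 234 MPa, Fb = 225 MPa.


f_a = P / A = 239000.0 / 9315 = 25.6575 MPa
f_b = M / S = 93000000.0 / 693000.0 = 134.1991 MPa
Ratio = f_a / Fa + f_b / Fb
= 25.6575 / 234 + 134.1991 / 225
= 0.7061 (dimensionless)

0.7061 (dimensionless)


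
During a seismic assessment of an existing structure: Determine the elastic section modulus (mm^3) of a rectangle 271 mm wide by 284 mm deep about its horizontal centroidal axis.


S = b * h^2 / 6
= 271 * 284^2 / 6
= 271 * 80656 / 6
= 3642962.67 mm^3

3642962.67 mm^3


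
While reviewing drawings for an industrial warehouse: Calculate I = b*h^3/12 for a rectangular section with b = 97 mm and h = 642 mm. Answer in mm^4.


I = b * h^3 / 12
= 97 * 642^3 / 12
= 97 * 264609288 / 12
= 2138925078.0 mm^4

2138925078.0 mm^4


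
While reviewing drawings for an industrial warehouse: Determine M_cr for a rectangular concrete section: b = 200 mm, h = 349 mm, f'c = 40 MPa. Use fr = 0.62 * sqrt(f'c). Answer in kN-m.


fr = 0.62 * sqrt(40) = 0.62 * 6.3246 = 3.9212 MPa
I = 200 * 349^3 / 12 = 708475816.67 mm^4
y_t = 174.5 mm
M_cr = fr * I / y_t = 3.9212 * 708475816.67 / 174.5 N-mm
= 15.9203 kN-m

15.9203 kN-m


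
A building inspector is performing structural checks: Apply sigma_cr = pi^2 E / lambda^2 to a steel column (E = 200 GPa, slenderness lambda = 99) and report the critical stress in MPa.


sigma_cr = pi^2 * E / lambda^2
= 9.8696 * 200000.0 / 99^2
= 9.8696 * 200000.0 / 9801
= 201.3999 MPa

201.3999 MPa


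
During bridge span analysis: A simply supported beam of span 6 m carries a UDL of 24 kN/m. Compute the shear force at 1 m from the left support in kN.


R_A = w * L / 2 = 24 * 6 / 2 = 72.0 kN
V(x) = R_A - w * x = 72.0 - 24 * 1
= 48.0 kN

48.0 kN


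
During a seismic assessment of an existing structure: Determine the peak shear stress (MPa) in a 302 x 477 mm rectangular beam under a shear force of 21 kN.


A = b * h = 302 * 477 = 144054 mm^2
V = 21 kN = 21000.0 N
tau_max = 1.5 * V / A = 1.5 * 21000.0 / 144054
= 0.2187 MPa

0.2187 MPa


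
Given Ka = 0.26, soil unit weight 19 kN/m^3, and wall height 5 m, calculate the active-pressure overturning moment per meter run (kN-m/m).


Pa = 0.5 * Ka * gamma * H^2
= 0.5 * 0.26 * 19 * 5^2
= 61.75 kN/m
Arm = H / 3 = 5 / 3 = 1.6667 m
Mo = Pa * arm = Pa * H / 3 = 61.75 * 5 / 3 = 102.9167 kN-m/m

102.9167 kN-m/m


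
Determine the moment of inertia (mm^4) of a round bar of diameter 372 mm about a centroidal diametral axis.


r = d / 2 = 372 / 2 = 186.0 mm
I = pi * r^4 / 4 = pi * 186.0^4 / 4
= 940029879.65 mm^4

940029879.65 mm^4


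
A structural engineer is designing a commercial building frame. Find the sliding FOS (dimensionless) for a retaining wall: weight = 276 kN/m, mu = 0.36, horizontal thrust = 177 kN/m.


Resisting force = mu * W = 0.36 * 276 = 99.36 kN/m
FOS = Resisting / Driving = 99.36 / 177
= 0.5614 (dimensionless)

0.5614 (dimensionless)


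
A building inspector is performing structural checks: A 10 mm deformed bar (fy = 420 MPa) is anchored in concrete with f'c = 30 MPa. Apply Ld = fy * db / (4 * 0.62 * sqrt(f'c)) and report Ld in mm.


Ld = (fy * db) / (4 * 0.62 * sqrt(f'c))
= (420 * 10) / (4 * 0.62 * sqrt(30))
= 4200 / 13.5835
= 309.2 mm

309.2 mm


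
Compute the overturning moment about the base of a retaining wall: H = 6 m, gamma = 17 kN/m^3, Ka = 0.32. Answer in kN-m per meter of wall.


Pa = 0.5 * Ka * gamma * H^2
= 0.5 * 0.32 * 17 * 6^2
= 97.92 kN/m
Arm = H / 3 = 6 / 3 = 2.0 m
Mo = Pa * arm = Pa * H / 3 = 97.92 * 6 / 3 = 195.84 kN-m/m

195.84 kN-m/m


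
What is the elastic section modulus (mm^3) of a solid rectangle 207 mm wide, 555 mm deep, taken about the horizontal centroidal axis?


S = b * h^2 / 6
= 207 * 555^2 / 6
= 207 * 308025 / 6
= 10626862.5 mm^3

10626862.5 mm^3


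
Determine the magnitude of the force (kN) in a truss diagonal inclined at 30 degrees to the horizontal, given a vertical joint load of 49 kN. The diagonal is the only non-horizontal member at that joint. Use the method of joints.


At the joint, only the diagonal has a vertical component, so vertical equilibrium gives:
F * sin(30) = 49
F = 49 / sin(30)
= 49 / 0.5
= 98.0 kN

98.0 kN


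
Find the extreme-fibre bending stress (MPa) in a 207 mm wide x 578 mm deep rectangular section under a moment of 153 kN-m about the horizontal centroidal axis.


I = b * h^3 / 12 = 207 * 578^3 / 12 = 3330984522.0 mm^4
y = h / 2 = 578 / 2 = 289.0 mm
M = 153 kN-m = 153000000.0 N-mm
sigma = M * y / I = 153000000.0 * 289.0 / 3330984522.0
= 13.27 MPa

13.27 MPa


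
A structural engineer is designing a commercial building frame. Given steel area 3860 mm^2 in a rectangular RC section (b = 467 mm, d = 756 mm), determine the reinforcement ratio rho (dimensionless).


rho = As / (b * d)
= 3860 / (467 * 756)
= 3860 / 353052
= 0.010933 (dimensionless)

0.010933 (dimensionless)


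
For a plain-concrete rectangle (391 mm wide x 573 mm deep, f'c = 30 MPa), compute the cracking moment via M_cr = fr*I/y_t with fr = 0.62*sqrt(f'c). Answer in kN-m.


fr = 0.62 * sqrt(30) = 0.62 * 5.4772 = 3.3959 MPa
I = 391 * 573^3 / 12 = 6129984512.25 mm^4
y_t = 286.5 mm
M_cr = fr * I / y_t = 3.3959 * 6129984512.25 / 286.5 N-mm
= 72.6586 kN-m

72.6586 kN-m


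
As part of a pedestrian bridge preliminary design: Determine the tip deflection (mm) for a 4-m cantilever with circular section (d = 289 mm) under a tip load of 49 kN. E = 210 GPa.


I = pi * d^4 / 64 = pi * 289^4 / 64 = 342421692.65 mm^4
L = 4000.0 mm, P = 49000.0 N, E = 210000.0 MPa
delta = P * L^3 / (3 * E * I)
= 49000.0 * 4000.0^3 / (3 * 210000.0 * 342421692.65)
= 14.537 mm

14.537 mm


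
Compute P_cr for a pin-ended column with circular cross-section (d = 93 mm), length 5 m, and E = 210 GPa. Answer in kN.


I = pi * d^4 / 64 = 3671991.72 mm^4
L = 5000.0 mm
P_cr = pi^2 * E * I / L^2
= 9.8696 * 210000.0 * 3671991.72 / 5000.0^2
= 304425.29 N = 304.4253 kN

304.4253 kN


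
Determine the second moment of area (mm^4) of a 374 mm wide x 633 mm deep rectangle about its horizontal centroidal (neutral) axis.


I = b * h^3 / 12
= 374 * 633^3 / 12
= 374 * 253636137 / 12
= 7904992936.5 mm^4

7904992936.5 mm^4


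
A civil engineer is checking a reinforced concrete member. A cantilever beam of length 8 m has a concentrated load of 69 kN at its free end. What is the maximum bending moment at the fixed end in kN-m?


For a cantilever with a point load at the free end:
M_max = P * L = 69 * 8 = 552 kN-m

552 kN-m


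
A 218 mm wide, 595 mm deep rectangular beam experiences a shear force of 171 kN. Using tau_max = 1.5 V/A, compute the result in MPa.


A = b * h = 218 * 595 = 129710 mm^2
V = 171 kN = 171000.0 N
tau_max = 1.5 * V / A = 1.5 * 171000.0 / 129710
= 1.9775 MPa

1.9775 MPa


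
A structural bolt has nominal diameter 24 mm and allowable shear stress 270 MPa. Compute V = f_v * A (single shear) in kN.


A = pi * d^2 / 4 = pi * 24^2 / 4 = 452.3893 mm^2
V = f_v * A / 1000 = 270 * 452.3893 / 1000
= 122.1451 kN

122.1451 kN


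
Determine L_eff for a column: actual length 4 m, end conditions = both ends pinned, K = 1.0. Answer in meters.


L_eff = K * L
= 1.0 * 4
= 4.0 m

4.0 m


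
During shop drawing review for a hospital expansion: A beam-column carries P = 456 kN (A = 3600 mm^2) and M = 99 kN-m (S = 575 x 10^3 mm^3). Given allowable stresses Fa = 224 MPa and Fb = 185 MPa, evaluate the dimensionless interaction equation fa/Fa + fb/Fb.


f_a = P / A = 456000.0 / 3600 = 126.6667 MPa
f_b = M / S = 99000000.0 / 575000.0 = 172.1739 MPa
Ratio = f_a / Fa + f_b / Fb
= 126.6667 / 224 + 172.1739 / 185
= 1.4961 (dimensionless)

1.4961 (dimensionless)


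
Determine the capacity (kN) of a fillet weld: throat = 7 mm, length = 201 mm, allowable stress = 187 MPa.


Strength = throat * length * allowable stress
= 7 * 201 * 187 N
= 263109 N
= 263.11 kN

263.11 kN


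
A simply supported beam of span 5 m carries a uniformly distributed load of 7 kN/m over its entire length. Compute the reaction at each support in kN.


Total load = w * L = 7 * 5 = 35 kN
By symmetry, each reaction R = total / 2 = 35 / 2 = 17.5 kN

17.5 kN


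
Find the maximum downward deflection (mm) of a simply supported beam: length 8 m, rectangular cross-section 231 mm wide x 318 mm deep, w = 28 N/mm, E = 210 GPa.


I = 231 * 318^3 / 12 = 619030566.0 mm^4
L = 8000.0 mm, w = 28 N/mm, E = 210000.0 MPa
delta = 5 * w * L^4 / (384 * E * I)
= 5 * 28 * 8000.0^4 / (384 * 210000.0 * 619030566.0)
= 11.4875 mm

11.4875 mm
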